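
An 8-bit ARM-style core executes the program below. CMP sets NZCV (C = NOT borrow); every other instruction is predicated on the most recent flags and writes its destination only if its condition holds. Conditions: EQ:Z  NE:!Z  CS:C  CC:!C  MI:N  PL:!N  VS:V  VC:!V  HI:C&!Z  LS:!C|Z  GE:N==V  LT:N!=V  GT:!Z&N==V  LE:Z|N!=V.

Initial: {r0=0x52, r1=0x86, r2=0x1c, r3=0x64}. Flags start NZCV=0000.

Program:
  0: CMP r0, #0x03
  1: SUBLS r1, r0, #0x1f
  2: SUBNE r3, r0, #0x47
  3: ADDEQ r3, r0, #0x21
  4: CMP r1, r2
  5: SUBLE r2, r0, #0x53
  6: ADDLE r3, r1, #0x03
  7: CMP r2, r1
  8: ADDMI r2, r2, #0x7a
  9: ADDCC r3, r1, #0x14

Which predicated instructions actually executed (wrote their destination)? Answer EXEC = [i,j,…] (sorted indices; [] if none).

0: ✓ CMP  NZCV=0010
1: · SUBLS
2: ✓ SUBNE  r3←0x0b
3: · ADDEQ
4: ✓ CMP  NZCV=0011
5: ✓ SUBLE  r2←0xff
6: ✓ ADDLE  r3←0x89
7: ✓ CMP  NZCV=0010
8: · ADDMI
9: · ADDCC

EXEC = [2,5,6]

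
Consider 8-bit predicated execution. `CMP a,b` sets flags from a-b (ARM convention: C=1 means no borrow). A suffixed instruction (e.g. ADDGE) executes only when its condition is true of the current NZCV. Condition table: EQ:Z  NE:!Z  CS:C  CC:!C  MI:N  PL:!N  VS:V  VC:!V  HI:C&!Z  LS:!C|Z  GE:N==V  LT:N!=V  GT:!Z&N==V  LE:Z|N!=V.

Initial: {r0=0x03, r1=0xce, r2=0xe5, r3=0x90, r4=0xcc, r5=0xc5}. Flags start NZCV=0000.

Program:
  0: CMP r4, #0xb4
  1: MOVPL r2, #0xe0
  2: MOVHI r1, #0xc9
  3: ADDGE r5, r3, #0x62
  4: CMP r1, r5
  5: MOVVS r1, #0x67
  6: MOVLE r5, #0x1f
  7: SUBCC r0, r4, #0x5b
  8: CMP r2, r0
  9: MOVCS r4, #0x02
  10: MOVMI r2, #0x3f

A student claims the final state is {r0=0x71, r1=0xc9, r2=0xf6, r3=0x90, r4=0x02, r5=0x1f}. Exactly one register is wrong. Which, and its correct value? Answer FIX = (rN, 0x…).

[0] flags=0010 → (cmp)
[1] flags=0010 PL?T → r2=0xe0
[2] flags=0010 HI?T → r1=0xc9
[3] flags=0010 GE?T → r5=0xf2
[4] flags=1000 → (cmp)
[5] flags=1000 VS?F → skip
[6] flags=1000 LE?T → r5=0x1f
[7] flags=1000 CC?T → r0=0x71
[8] flags=0011 → (cmp)
[9] flags=0011 CS?T → r4=0x02
[10] flags=0011 MI?F → skip

FIX = (r2, 0xe0)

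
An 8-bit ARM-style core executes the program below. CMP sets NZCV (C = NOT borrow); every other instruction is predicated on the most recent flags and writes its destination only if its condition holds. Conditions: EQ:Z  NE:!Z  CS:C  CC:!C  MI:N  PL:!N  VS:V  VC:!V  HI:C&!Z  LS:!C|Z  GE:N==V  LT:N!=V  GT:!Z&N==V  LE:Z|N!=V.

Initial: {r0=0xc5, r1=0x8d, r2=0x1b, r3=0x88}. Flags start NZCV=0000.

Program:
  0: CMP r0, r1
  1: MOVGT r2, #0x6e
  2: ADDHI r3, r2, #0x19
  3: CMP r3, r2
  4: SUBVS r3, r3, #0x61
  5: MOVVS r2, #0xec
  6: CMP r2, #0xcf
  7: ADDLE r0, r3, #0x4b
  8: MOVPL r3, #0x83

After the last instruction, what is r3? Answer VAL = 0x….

VAL = 0x83

0: ✓ CMP  NZCV=0010
1: ✓ MOVGT  r2←0x6e
2: ✓ ADDHI  r3←0x87
3: ✓ CMP  NZCV=0011
4: ✓ SUBVS  r3←0x26
5: ✓ MOVVS  r2←0xec
6: ✓ CMP  NZCV=0010
7: · ADDLE
8: ✓ MOVPL  r3←0x83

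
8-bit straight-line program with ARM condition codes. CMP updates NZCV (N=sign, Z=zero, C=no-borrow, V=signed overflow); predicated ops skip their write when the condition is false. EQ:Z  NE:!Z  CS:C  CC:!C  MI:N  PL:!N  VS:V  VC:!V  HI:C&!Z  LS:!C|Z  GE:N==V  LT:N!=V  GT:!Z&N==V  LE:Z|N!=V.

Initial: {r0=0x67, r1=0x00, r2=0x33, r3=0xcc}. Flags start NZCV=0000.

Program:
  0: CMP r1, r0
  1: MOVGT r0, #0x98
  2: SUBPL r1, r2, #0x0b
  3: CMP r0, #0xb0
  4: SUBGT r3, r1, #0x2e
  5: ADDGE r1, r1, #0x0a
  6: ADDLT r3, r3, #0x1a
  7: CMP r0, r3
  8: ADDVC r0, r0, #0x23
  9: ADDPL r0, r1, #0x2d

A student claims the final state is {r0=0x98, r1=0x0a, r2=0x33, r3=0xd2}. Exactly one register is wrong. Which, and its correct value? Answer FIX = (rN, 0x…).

FIX = (r0, 0x67)

[0] flags=1000 → (cmp)
[1] flags=1000 GT?F → skip
[2] flags=1000 PL?F → skip
[3] flags=1001 → (cmp)
[4] flags=1001 GT?T → r3=0xd2
[5] flags=1001 GE?T → r1=0x0a
[6] flags=1001 LT?F → skip
[7] flags=1001 → (cmp)
[8] flags=1001 VC?F → skip
[9] flags=1001 PL?F → skip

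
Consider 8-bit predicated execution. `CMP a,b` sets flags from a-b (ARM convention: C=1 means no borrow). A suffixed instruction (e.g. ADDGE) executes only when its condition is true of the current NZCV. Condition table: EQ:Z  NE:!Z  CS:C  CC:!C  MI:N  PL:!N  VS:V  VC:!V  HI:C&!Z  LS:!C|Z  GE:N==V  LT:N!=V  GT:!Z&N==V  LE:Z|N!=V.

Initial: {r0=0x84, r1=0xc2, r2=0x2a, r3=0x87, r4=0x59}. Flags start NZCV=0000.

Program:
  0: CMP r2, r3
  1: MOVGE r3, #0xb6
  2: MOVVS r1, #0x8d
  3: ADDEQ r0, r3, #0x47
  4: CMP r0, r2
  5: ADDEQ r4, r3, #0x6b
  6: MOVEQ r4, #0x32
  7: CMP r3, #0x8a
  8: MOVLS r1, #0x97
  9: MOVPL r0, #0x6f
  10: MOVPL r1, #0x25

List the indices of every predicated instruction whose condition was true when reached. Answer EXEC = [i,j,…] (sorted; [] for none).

EXEC = [1,2,9,10]

[0] flags=1001 → (cmp)
[1] flags=1001 GE?T → r3=0xb6
[2] flags=1001 VS?T → r1=0x8d
[3] flags=1001 EQ?F → skip
[4] flags=0011 → (cmp)
[5] flags=0011 EQ?F → skip
[6] flags=0011 EQ?F → skip
[7] flags=0010 → (cmp)
[8] flags=0010 LS?F → skip
[9] flags=0010 PL?T → r0=0x6f
[10] flags=0010 PL?T → r1=0x25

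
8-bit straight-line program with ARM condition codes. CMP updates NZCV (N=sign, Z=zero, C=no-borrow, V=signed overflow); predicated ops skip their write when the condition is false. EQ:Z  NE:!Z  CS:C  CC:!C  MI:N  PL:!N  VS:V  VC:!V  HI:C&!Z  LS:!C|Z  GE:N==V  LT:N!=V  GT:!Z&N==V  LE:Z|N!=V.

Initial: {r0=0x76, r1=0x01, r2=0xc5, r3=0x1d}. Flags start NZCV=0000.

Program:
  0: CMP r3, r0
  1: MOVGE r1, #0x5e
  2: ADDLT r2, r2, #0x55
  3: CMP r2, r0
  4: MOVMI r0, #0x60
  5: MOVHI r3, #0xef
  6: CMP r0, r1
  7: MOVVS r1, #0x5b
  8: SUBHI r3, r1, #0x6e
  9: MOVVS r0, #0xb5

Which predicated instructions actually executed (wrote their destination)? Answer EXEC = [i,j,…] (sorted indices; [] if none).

EXEC = [2,4,8]

[0] flags=1000 → (cmp)
[1] flags=1000 GE?F → skip
[2] flags=1000 LT?T → r2=0x1a
[3] flags=1000 → (cmp)
[4] flags=1000 MI?T → r0=0x60
[5] flags=1000 HI?F → skip
[6] flags=0010 → (cmp)
[7] flags=0010 VS?F → skip
[8] flags=0010 HI?T → r3=0x93
[9] flags=0010 VS?F → skip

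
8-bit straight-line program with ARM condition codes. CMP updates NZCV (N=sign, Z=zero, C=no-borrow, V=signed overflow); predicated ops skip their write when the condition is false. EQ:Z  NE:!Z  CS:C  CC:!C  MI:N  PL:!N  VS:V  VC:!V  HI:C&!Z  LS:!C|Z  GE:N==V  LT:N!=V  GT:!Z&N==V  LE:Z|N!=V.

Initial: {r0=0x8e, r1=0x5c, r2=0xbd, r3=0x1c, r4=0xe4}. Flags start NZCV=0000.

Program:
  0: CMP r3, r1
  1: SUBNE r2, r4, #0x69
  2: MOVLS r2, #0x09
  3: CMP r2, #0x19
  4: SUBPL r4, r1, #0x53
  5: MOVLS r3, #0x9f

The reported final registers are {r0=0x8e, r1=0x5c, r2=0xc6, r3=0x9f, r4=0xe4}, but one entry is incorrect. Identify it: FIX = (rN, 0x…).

FIX = (r2, 0x09)

[0] flags=1000 → (cmp)
[1] flags=1000 NE?T → r2=0x7b
[2] flags=1000 LS?T → r2=0x09
[3] flags=1000 → (cmp)
[4] flags=1000 PL?F → skip
[5] flags=1000 LS?T → r3=0x9f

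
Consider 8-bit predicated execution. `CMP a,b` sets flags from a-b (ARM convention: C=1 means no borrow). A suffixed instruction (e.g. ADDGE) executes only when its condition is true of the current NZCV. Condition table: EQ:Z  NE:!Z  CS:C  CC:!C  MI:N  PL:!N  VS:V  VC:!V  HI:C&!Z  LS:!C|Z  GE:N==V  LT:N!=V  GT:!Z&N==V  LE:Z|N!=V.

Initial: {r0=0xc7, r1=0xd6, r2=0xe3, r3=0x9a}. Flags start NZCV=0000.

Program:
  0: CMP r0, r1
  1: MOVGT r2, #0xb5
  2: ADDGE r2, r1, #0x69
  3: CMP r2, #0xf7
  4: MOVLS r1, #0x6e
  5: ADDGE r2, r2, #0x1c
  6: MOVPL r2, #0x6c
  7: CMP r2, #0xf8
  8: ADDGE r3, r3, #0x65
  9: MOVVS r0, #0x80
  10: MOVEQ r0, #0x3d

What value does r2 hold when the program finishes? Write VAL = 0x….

[0] flags=1000 → (cmp)
[1] flags=1000 GT?F → skip
[2] flags=1000 GE?F → skip
[3] flags=1000 → (cmp)
[4] flags=1000 LS?T → r1=0x6e
[5] flags=1000 GE?F → skip
[6] flags=1000 PL?F → skip
[7] flags=1000 → (cmp)
[8] flags=1000 GE?F → skip
[9] flags=1000 VS?F → skip
[10] flags=1000 EQ?F → skip

VAL = 0xe3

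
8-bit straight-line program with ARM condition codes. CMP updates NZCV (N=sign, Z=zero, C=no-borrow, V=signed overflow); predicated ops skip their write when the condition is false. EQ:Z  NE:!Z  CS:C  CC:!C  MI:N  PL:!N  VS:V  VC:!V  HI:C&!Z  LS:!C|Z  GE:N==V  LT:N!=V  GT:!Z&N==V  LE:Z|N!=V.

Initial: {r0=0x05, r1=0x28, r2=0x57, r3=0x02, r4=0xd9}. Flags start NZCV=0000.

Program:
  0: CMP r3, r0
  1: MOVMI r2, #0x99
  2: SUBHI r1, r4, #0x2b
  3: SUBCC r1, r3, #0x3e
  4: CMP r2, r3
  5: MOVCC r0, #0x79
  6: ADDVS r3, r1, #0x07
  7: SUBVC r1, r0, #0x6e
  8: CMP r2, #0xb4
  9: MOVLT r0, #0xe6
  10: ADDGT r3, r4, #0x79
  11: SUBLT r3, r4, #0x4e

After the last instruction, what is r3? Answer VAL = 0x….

VAL = 0x8b

0: ✓ CMP  NZCV=1000
1: ✓ MOVMI  r2←0x99
2: · SUBHI
3: ✓ SUBCC  r1←0xc4
4: ✓ CMP  NZCV=1010
5: · MOVCC
6: · ADDVS
7: ✓ SUBVC  r1←0x97
8: ✓ CMP  NZCV=1000
9: ✓ MOVLT  r0←0xe6
10: · ADDGT
11: ✓ SUBLT  r3←0x8b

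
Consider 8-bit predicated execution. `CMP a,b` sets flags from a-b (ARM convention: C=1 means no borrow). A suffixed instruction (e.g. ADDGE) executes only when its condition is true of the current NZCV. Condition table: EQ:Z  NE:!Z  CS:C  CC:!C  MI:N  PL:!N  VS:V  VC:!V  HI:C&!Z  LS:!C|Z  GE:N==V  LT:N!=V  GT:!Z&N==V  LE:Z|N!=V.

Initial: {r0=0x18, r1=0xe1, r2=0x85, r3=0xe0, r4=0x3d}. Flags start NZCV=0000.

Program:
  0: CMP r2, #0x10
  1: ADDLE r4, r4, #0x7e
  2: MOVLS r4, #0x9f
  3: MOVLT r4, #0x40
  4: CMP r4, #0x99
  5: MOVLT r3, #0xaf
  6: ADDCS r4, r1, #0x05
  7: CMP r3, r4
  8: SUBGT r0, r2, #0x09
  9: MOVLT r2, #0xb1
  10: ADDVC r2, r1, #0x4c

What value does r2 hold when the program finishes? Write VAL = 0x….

[0] flags=0011 → (cmp)
[1] flags=0011 LE?T → r4=0xbb
[2] flags=0011 LS?F → skip
[3] flags=0011 LT?T → r4=0x40
[4] flags=1001 → (cmp)
[5] flags=1001 LT?F → skip
[6] flags=1001 CS?F → skip
[7] flags=1010 → (cmp)
[8] flags=1010 GT?F → skip
[9] flags=1010 LT?T → r2=0xb1
[10] flags=1010 VC?T → r2=0x2d

VAL = 0x2d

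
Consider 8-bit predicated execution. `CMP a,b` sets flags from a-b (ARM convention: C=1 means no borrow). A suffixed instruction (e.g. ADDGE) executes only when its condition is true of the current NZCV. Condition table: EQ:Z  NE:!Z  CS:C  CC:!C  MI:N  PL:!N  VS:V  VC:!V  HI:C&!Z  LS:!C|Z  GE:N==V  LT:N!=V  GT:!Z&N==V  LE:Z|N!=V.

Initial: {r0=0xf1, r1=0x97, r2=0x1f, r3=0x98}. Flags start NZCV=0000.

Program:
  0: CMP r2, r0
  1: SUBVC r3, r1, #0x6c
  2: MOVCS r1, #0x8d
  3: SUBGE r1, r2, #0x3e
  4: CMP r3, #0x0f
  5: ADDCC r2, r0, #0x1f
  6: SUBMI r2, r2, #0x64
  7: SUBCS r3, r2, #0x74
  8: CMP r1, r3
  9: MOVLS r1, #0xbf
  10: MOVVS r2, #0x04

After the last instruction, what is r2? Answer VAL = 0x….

[0] flags=0000 → (cmp)
[1] flags=0000 VC?T → r3=0x2b
[2] flags=0000 CS?F → skip
[3] flags=0000 GE?T → r1=0xe1
[4] flags=0010 → (cmp)
[5] flags=0010 CC?F → skip
[6] flags=0010 MI?F → skip
[7] flags=0010 CS?T → r3=0xab
[8] flags=0010 → (cmp)
[9] flags=0010 LS?F → skip
[10] flags=0010 VS?F → skip

VAL = 0x1f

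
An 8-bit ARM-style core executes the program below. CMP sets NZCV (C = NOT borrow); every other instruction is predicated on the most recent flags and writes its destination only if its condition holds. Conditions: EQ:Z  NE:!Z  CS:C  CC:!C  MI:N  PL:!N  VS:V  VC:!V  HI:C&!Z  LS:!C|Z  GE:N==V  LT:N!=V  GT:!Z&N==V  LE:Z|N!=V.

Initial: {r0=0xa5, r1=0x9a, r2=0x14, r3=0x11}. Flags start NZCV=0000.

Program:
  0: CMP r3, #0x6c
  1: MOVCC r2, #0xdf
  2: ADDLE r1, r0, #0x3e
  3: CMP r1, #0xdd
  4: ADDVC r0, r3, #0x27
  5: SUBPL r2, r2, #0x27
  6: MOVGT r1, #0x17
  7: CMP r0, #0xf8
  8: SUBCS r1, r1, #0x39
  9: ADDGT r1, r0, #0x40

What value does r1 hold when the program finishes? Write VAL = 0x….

VAL = 0x78

0: ✓ CMP  NZCV=1000
1: ✓ MOVCC  r2←0xdf
2: ✓ ADDLE  r1←0xe3
3: ✓ CMP  NZCV=0010
4: ✓ ADDVC  r0←0x38
5: ✓ SUBPL  r2←0xb8
6: ✓ MOVGT  r1←0x17
7: ✓ CMP  NZCV=0000
8: · SUBCS
9: ✓ ADDGT  r1←0x78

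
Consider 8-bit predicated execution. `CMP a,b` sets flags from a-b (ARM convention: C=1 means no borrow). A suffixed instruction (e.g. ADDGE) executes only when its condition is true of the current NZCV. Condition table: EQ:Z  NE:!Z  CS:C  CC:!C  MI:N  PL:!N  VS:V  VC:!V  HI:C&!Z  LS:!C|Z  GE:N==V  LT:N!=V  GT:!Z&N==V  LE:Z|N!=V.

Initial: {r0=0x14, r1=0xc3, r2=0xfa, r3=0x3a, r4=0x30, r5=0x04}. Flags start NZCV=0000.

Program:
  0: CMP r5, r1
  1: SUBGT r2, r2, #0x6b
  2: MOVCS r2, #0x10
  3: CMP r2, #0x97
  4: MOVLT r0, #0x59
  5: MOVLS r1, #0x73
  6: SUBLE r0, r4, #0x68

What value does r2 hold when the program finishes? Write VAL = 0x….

0: ✓ CMP  NZCV=0000
1: ✓ SUBGT  r2←0x8f
2: · MOVCS
3: ✓ CMP  NZCV=1000
4: ✓ MOVLT  r0←0x59
5: ✓ MOVLS  r1←0x73
6: ✓ SUBLE  r0←0xc8

VAL = 0x8f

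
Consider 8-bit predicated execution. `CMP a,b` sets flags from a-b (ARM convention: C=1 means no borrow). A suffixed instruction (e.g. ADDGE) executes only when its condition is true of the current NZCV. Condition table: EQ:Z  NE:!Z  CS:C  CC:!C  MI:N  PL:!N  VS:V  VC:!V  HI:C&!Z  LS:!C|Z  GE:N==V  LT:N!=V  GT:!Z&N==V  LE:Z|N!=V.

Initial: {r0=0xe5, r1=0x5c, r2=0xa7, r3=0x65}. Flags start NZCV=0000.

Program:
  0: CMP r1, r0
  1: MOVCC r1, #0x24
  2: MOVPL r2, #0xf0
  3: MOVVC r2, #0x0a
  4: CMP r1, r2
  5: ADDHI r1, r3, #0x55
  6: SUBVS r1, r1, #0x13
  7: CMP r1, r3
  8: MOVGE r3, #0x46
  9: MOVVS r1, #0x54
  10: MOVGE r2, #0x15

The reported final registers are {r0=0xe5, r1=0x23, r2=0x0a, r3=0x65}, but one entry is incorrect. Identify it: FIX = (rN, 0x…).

FIX = (r1, 0x54)

[0] flags=0000 → (cmp)
[1] flags=0000 CC?T → r1=0x24
[2] flags=0000 PL?T → r2=0xf0
[3] flags=0000 VC?T → r2=0x0a
[4] flags=0010 → (cmp)
[5] flags=0010 HI?T → r1=0xba
[6] flags=0010 VS?F → skip
[7] flags=0011 → (cmp)
[8] flags=0011 GE?F → skip
[9] flags=0011 VS?T → r1=0x54
[10] flags=0011 GE?F → skip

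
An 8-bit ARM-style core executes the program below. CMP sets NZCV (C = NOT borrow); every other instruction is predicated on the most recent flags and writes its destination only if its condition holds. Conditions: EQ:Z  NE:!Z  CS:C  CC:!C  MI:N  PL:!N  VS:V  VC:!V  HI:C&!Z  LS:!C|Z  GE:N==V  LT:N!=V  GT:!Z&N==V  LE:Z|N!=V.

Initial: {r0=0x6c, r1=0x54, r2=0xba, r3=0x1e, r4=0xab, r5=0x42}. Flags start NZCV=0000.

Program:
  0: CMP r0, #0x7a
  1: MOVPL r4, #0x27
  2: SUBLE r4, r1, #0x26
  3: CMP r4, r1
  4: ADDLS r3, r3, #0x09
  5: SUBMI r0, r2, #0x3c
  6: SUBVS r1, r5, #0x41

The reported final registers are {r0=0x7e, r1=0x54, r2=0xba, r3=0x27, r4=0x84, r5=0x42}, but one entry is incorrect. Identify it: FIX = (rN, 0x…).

FIX = (r4, 0x2e)

0: ✓ CMP  NZCV=1000
1: · MOVPL
2: ✓ SUBLE  r4←0x2e
3: ✓ CMP  NZCV=1000
4: ✓ ADDLS  r3←0x27
5: ✓ SUBMI  r0←0x7e
6: · SUBVS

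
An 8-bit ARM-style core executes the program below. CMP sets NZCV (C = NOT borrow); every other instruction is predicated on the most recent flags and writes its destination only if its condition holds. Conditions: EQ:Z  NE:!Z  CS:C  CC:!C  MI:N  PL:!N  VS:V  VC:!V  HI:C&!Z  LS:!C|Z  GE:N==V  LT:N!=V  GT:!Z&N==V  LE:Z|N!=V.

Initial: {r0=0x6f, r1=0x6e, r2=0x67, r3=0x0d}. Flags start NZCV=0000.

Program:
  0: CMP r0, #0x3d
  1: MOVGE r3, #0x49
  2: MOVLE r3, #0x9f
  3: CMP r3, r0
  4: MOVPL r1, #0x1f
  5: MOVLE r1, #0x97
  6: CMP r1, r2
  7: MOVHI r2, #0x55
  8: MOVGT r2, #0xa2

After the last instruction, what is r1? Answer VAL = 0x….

VAL = 0x97

0: ✓ CMP  NZCV=0010
1: ✓ MOVGE  r3←0x49
2: · MOVLE
3: ✓ CMP  NZCV=1000
4: · MOVPL
5: ✓ MOVLE  r1←0x97
6: ✓ CMP  NZCV=0011
7: ✓ MOVHI  r2←0x55
8: · MOVGT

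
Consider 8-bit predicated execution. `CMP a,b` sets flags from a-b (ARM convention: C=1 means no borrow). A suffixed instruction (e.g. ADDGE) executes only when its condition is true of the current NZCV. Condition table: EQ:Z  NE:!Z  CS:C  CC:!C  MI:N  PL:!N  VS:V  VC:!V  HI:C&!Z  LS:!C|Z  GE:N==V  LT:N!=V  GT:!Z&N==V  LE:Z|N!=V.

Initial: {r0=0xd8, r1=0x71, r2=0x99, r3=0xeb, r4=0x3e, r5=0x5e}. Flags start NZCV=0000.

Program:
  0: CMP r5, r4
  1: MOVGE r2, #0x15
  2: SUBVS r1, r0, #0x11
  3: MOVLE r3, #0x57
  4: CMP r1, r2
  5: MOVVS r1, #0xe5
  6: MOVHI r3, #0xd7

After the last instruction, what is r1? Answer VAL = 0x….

[0] flags=0010 → (cmp)
[1] flags=0010 GE?T → r2=0x15
[2] flags=0010 VS?F → skip
[3] flags=0010 LE?F → skip
[4] flags=0010 → (cmp)
[5] flags=0010 VS?F → skip
[6] flags=0010 HI?T → r3=0xd7

VAL = 0x71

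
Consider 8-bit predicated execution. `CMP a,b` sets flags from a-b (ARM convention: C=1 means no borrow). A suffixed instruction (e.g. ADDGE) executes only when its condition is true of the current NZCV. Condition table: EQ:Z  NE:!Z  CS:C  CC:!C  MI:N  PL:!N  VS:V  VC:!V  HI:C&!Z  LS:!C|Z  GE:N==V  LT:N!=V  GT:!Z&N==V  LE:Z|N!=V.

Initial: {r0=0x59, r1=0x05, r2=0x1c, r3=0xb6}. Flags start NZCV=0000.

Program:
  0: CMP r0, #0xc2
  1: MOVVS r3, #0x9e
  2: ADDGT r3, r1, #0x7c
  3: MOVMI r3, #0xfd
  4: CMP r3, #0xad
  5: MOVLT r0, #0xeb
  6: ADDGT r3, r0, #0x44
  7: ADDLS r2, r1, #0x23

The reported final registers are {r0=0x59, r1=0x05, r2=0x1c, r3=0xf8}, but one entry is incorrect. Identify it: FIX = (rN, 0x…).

FIX = (r3, 0x9d)

0: ✓ CMP  NZCV=1001
1: ✓ MOVVS  r3←0x9e
2: ✓ ADDGT  r3←0x81
3: ✓ MOVMI  r3←0xfd
4: ✓ CMP  NZCV=0010
5: · MOVLT
6: ✓ ADDGT  r3←0x9d
7: · ADDLS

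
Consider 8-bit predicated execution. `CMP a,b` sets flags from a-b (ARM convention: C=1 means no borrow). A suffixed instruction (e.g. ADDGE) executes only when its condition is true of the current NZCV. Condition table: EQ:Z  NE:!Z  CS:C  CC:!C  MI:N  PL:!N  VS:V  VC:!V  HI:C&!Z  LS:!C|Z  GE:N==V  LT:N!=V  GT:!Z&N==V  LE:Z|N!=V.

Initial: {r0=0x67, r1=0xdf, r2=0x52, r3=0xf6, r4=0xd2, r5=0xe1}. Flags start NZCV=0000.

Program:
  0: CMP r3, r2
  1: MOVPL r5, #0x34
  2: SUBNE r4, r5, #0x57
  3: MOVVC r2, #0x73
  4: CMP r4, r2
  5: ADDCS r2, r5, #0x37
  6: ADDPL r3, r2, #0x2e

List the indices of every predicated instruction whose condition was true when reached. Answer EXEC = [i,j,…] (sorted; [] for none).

[0] flags=1010 → (cmp)
[1] flags=1010 PL?F → skip
[2] flags=1010 NE?T → r4=0x8a
[3] flags=1010 VC?T → r2=0x73
[4] flags=0011 → (cmp)
[5] flags=0011 CS?T → r2=0x18
[6] flags=0011 PL?T → r3=0x46

EXEC = [2,3,5,6]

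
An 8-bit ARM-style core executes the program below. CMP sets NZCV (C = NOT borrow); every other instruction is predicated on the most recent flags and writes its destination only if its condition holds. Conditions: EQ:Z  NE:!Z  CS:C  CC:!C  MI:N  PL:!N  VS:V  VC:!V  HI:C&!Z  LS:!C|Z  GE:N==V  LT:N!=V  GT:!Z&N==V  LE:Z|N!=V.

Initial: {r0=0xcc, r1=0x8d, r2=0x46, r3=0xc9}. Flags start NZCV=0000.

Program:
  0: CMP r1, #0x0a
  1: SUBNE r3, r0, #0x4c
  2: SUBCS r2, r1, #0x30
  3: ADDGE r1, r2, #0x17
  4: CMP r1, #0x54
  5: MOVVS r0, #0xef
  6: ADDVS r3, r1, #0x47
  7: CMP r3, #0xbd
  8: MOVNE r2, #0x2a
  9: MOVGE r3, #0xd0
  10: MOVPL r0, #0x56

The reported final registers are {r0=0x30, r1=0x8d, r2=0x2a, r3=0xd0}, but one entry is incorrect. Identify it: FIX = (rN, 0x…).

0: ✓ CMP  NZCV=1010
1: ✓ SUBNE  r3←0x80
2: ✓ SUBCS  r2←0x5d
3: · ADDGE
4: ✓ CMP  NZCV=0011
5: ✓ MOVVS  r0←0xef
6: ✓ ADDVS  r3←0xd4
7: ✓ CMP  NZCV=0010
8: ✓ MOVNE  r2←0x2a
9: ✓ MOVGE  r3←0xd0
10: ✓ MOVPL  r0←0x56

FIX = (r0, 0x56)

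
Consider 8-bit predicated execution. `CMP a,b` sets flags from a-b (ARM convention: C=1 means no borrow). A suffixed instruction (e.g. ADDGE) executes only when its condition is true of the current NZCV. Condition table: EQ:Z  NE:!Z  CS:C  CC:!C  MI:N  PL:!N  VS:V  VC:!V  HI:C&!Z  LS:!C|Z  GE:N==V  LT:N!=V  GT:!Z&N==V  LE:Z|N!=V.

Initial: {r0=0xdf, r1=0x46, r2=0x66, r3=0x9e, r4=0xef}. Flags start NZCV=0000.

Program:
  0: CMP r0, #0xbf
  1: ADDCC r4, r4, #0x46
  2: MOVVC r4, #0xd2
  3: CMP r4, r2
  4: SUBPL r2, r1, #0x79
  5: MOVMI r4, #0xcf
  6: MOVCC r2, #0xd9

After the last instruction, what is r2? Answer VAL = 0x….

0: ✓ CMP  NZCV=0010
1: · ADDCC
2: ✓ MOVVC  r4←0xd2
3: ✓ CMP  NZCV=0011
4: ✓ SUBPL  r2←0xcd
5: · MOVMI
6: · MOVCC

VAL = 0xcd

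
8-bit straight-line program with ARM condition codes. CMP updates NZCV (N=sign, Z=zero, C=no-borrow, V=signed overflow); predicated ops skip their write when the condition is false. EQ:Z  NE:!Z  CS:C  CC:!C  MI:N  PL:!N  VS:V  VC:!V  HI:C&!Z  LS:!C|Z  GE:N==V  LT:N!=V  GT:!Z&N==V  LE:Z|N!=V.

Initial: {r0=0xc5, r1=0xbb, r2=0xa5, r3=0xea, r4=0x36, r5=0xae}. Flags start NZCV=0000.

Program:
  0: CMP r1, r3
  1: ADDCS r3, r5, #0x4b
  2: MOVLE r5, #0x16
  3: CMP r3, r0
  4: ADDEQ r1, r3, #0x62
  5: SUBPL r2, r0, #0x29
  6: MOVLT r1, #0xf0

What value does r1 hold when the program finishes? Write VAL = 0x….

VAL = 0xbb

0: ✓ CMP  NZCV=1000
1: · ADDCS
2: ✓ MOVLE  r5←0x16
3: ✓ CMP  NZCV=0010
4: · ADDEQ
5: ✓ SUBPL  r2←0x9c
6: · MOVLT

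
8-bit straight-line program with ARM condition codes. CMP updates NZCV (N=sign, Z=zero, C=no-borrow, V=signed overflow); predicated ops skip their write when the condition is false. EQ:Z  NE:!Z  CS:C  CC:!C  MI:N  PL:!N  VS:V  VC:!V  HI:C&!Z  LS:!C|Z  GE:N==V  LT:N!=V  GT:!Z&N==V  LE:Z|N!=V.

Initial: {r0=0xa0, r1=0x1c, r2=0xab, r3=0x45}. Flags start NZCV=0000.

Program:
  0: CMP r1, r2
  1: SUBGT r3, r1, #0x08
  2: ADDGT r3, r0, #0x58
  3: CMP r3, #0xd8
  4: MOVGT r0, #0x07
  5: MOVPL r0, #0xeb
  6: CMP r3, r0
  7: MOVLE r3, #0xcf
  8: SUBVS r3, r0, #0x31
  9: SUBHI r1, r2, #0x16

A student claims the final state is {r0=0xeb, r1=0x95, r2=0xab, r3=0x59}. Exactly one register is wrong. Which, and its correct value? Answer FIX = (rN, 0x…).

0: ✓ CMP  NZCV=0000
1: ✓ SUBGT  r3←0x14
2: ✓ ADDGT  r3←0xf8
3: ✓ CMP  NZCV=0010
4: ✓ MOVGT  r0←0x07
5: ✓ MOVPL  r0←0xeb
6: ✓ CMP  NZCV=0010
7: · MOVLE
8: · SUBVS
9: ✓ SUBHI  r1←0x95

FIX = (r3, 0xf8)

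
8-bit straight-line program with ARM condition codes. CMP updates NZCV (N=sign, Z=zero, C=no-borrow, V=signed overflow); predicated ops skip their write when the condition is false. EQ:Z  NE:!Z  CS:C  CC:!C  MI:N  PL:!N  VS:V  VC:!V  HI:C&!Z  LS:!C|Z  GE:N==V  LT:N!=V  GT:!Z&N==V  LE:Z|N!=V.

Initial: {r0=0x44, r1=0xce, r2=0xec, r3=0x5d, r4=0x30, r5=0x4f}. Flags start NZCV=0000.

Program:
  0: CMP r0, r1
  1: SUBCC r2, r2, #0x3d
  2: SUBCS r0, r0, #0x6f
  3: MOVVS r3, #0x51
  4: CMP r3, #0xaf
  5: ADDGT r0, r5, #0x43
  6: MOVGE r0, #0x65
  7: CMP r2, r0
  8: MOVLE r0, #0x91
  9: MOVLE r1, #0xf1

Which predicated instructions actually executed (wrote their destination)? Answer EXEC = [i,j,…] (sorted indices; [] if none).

0: ✓ CMP  NZCV=0000
1: ✓ SUBCC  r2←0xaf
2: · SUBCS
3: · MOVVS
4: ✓ CMP  NZCV=1001
5: ✓ ADDGT  r0←0x92
6: ✓ MOVGE  r0←0x65
7: ✓ CMP  NZCV=0011
8: ✓ MOVLE  r0←0x91
9: ✓ MOVLE  r1←0xf1

EXEC = [1,5,6,8,9]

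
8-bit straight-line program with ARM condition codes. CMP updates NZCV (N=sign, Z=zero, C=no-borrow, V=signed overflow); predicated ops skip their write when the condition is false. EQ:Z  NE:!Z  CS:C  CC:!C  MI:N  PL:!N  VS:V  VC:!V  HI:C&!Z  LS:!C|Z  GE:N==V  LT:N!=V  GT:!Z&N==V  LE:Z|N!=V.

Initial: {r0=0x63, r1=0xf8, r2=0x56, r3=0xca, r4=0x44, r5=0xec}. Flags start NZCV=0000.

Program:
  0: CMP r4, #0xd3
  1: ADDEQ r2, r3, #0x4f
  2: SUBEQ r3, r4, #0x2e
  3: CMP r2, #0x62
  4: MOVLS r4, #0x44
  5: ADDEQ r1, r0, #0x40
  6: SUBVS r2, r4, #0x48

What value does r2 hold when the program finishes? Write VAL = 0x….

VAL = 0x56

[0] flags=0000 → (cmp)
[1] flags=0000 EQ?F → skip
[2] flags=0000 EQ?F → skip
[3] flags=1000 → (cmp)
[4] flags=1000 LS?T → r4=0x44
[5] flags=1000 EQ?F → skip
[6] flags=1000 VS?F → skip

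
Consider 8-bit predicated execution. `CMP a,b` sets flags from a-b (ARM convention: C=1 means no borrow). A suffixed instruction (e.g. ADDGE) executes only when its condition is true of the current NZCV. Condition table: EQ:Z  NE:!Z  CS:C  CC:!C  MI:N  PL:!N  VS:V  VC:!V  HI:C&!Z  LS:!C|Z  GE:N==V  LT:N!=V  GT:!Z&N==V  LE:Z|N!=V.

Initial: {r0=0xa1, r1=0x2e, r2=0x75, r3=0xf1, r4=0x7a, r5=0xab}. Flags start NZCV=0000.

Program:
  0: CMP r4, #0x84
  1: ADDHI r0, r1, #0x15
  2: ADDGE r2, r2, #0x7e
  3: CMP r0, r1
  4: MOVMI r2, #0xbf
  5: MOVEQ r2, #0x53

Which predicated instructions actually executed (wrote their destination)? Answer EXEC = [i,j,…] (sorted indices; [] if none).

0: ✓ CMP  NZCV=1001
1: · ADDHI
2: ✓ ADDGE  r2←0xf3
3: ✓ CMP  NZCV=0011
4: · MOVMI
5: · MOVEQ

EXEC = [2]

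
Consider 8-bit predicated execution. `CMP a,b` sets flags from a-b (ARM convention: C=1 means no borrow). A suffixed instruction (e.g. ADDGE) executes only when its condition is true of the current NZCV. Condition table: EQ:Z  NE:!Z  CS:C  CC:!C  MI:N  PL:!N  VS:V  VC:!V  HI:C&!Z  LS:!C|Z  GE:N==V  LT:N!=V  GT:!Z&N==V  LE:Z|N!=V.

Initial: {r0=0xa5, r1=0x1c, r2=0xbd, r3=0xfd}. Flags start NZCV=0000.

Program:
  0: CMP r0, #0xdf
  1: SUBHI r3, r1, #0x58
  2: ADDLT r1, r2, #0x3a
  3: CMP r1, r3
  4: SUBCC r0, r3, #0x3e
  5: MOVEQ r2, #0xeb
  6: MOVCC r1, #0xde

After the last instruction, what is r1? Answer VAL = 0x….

VAL = 0xde

[0] flags=1000 → (cmp)
[1] flags=1000 HI?F → skip
[2] flags=1000 LT?T → r1=0xf7
[3] flags=1000 → (cmp)
[4] flags=1000 CC?T → r0=0xbf
[5] flags=1000 EQ?F → skip
[6] flags=1000 CC?T → r1=0xde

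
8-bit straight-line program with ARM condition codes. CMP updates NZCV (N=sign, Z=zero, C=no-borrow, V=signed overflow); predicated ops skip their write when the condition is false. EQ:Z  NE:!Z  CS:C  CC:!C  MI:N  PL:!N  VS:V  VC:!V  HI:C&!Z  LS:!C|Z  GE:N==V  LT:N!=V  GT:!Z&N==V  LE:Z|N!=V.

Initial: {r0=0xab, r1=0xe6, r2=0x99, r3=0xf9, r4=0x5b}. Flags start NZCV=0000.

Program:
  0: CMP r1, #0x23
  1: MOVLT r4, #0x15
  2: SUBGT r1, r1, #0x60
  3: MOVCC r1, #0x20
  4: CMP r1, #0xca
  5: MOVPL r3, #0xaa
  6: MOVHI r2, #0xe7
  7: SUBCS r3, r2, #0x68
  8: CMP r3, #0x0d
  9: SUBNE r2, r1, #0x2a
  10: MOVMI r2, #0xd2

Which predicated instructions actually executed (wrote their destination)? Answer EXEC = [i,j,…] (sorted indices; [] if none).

[0] flags=1010 → (cmp)
[1] flags=1010 LT?T → r4=0x15
[2] flags=1010 GT?F → skip
[3] flags=1010 CC?F → skip
[4] flags=0010 → (cmp)
[5] flags=0010 PL?T → r3=0xaa
[6] flags=0010 HI?T → r2=0xe7
[7] flags=0010 CS?T → r3=0x7f
[8] flags=0010 → (cmp)
[9] flags=0010 NE?T → r2=0xbc
[10] flags=0010 MI?F → skip

EXEC = [1,5,6,7,9]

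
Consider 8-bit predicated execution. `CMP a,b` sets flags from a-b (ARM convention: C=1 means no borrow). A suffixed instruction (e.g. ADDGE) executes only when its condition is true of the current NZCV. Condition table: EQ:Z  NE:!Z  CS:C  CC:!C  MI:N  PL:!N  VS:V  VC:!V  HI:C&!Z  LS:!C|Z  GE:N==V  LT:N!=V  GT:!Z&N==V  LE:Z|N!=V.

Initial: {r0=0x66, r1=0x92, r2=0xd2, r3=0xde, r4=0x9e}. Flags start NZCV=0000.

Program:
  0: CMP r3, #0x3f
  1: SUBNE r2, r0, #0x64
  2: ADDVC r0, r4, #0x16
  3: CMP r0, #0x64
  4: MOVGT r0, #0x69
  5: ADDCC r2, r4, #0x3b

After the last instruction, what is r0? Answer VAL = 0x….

VAL = 0xb4

[0] flags=1010 → (cmp)
[1] flags=1010 NE?T → r2=0x02
[2] flags=1010 VC?T → r0=0xb4
[3] flags=0011 → (cmp)
[4] flags=0011 GT?F → skip
[5] flags=0011 CC?F → skip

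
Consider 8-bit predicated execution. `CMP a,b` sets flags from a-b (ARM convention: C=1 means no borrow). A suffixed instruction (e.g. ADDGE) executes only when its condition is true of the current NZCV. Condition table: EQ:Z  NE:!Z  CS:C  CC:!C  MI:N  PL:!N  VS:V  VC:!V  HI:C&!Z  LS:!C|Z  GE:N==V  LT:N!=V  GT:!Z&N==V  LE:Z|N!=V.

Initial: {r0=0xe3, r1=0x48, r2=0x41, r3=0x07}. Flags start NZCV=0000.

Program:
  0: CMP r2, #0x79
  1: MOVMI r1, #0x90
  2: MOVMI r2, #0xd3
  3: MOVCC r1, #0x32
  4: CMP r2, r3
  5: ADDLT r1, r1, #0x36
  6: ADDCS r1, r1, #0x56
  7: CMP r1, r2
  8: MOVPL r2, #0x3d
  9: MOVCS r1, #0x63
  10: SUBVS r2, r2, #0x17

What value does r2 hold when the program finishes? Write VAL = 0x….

VAL = 0xd3

0: ✓ CMP  NZCV=1000
1: ✓ MOVMI  r1←0x90
2: ✓ MOVMI  r2←0xd3
3: ✓ MOVCC  r1←0x32
4: ✓ CMP  NZCV=1010
5: ✓ ADDLT  r1←0x68
6: ✓ ADDCS  r1←0xbe
7: ✓ CMP  NZCV=1000
8: · MOVPL
9: · MOVCS
10: · SUBVS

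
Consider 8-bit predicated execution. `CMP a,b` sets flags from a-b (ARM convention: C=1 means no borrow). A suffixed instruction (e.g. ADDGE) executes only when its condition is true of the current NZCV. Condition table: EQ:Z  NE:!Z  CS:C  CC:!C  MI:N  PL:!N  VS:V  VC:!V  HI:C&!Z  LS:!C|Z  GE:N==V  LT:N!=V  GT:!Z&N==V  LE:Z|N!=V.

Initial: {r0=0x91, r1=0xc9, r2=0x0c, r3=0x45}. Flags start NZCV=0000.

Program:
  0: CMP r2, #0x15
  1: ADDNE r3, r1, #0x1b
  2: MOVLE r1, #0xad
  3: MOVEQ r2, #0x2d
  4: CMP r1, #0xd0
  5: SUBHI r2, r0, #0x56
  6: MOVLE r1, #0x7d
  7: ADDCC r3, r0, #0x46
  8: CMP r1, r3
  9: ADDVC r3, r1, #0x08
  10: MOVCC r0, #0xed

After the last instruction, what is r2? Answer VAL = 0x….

0: ✓ CMP  NZCV=1000
1: ✓ ADDNE  r3←0xe4
2: ✓ MOVLE  r1←0xad
3: · MOVEQ
4: ✓ CMP  NZCV=1000
5: · SUBHI
6: ✓ MOVLE  r1←0x7d
7: ✓ ADDCC  r3←0xd7
8: ✓ CMP  NZCV=1001
9: · ADDVC
10: ✓ MOVCC  r0←0xed

VAL = 0x0c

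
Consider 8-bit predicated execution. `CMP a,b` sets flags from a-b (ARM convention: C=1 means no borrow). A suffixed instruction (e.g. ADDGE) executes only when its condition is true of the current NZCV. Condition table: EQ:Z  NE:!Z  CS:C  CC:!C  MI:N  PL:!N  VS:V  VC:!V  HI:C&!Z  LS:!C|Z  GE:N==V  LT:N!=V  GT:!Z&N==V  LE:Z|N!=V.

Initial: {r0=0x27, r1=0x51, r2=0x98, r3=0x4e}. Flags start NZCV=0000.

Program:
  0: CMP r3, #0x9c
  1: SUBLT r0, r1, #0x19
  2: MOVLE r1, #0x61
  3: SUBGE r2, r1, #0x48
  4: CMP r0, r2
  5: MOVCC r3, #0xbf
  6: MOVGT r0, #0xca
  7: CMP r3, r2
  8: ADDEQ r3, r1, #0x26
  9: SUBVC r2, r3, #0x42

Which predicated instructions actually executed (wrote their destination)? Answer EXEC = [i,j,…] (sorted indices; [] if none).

0: ✓ CMP  NZCV=1001
1: · SUBLT
2: · MOVLE
3: ✓ SUBGE  r2←0x09
4: ✓ CMP  NZCV=0010
5: · MOVCC
6: ✓ MOVGT  r0←0xca
7: ✓ CMP  NZCV=0010
8: · ADDEQ
9: ✓ SUBVC  r2←0x0c

EXEC = [3,6,9]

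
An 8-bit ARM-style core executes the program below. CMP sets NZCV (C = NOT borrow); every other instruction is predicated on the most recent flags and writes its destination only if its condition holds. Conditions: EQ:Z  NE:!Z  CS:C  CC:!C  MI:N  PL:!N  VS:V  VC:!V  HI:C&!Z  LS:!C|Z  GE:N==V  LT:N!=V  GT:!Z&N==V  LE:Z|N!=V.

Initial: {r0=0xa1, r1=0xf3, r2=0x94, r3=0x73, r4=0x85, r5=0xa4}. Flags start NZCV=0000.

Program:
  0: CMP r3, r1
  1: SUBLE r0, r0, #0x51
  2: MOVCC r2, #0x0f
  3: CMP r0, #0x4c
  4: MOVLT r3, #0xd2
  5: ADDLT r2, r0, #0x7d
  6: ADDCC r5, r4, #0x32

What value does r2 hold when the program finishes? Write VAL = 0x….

0: ✓ CMP  NZCV=1001
1: · SUBLE
2: ✓ MOVCC  r2←0x0f
3: ✓ CMP  NZCV=0011
4: ✓ MOVLT  r3←0xd2
5: ✓ ADDLT  r2←0x1e
6: · ADDCC

VAL = 0x1e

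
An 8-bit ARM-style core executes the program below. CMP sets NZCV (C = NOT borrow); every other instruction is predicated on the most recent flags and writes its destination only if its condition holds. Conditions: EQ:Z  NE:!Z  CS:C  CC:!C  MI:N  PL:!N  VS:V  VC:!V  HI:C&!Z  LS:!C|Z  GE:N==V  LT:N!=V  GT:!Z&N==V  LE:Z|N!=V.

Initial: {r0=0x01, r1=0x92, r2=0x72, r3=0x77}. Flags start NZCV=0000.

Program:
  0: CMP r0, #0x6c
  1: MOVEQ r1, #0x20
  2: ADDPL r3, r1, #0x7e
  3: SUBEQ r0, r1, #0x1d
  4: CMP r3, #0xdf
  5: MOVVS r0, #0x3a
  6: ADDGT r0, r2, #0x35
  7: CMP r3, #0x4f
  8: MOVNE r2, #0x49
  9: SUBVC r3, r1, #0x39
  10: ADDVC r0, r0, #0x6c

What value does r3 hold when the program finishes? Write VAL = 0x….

0: ✓ CMP  NZCV=1000
1: · MOVEQ
2: · ADDPL
3: · SUBEQ
4: ✓ CMP  NZCV=1001
5: ✓ MOVVS  r0←0x3a
6: ✓ ADDGT  r0←0xa7
7: ✓ CMP  NZCV=0010
8: ✓ MOVNE  r2←0x49
9: ✓ SUBVC  r3←0x59
10: ✓ ADDVC  r0←0x13

VAL = 0x59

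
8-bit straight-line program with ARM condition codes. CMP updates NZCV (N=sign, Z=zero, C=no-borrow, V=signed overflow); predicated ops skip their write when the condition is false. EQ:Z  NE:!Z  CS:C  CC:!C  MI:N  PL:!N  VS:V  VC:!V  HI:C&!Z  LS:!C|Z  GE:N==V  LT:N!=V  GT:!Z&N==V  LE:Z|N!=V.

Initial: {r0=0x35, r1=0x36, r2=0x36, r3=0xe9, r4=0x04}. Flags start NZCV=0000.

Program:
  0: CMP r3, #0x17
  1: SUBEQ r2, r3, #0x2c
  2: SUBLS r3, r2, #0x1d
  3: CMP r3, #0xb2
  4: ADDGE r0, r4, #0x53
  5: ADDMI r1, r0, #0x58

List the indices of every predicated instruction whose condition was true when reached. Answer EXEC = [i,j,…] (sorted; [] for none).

0: ✓ CMP  NZCV=1010
1: · SUBEQ
2: · SUBLS
3: ✓ CMP  NZCV=0010
4: ✓ ADDGE  r0←0x57
5: · ADDMI

EXEC = [4]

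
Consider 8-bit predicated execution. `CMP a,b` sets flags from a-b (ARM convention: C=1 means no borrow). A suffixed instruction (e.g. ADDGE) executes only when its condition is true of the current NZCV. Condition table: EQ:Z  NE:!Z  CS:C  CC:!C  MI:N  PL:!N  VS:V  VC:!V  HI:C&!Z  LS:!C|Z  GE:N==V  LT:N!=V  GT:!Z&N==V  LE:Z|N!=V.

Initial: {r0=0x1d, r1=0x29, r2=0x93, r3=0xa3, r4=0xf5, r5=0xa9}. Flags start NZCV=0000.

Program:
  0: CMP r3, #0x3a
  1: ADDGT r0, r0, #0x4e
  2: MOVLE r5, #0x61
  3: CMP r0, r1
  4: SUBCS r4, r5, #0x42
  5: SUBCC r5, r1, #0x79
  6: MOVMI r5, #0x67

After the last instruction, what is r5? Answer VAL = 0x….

0: ✓ CMP  NZCV=0011
1: · ADDGT
2: ✓ MOVLE  r5←0x61
3: ✓ CMP  NZCV=1000
4: · SUBCS
5: ✓ SUBCC  r5←0xb0
6: ✓ MOVMI  r5←0x67

VAL = 0x67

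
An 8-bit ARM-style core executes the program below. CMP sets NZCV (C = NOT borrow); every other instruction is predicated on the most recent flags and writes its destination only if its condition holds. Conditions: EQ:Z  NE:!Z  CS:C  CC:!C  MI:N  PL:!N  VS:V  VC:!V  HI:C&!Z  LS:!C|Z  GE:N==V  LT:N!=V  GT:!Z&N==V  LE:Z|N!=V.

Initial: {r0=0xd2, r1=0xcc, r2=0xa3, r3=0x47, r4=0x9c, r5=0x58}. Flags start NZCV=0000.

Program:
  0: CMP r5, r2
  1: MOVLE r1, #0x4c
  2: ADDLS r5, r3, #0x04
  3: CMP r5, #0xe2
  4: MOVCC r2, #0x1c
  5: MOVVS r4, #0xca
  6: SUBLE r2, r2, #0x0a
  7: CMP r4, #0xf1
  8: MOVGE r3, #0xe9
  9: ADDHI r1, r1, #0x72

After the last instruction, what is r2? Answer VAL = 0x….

[0] flags=1001 → (cmp)
[1] flags=1001 LE?F → skip
[2] flags=1001 LS?T → r5=0x4b
[3] flags=0000 → (cmp)
[4] flags=0000 CC?T → r2=0x1c
[5] flags=0000 VS?F → skip
[6] flags=0000 LE?F → skip
[7] flags=1000 → (cmp)
[8] flags=1000 GE?F → skip
[9] flags=1000 HI?F → skip

VAL = 0x1c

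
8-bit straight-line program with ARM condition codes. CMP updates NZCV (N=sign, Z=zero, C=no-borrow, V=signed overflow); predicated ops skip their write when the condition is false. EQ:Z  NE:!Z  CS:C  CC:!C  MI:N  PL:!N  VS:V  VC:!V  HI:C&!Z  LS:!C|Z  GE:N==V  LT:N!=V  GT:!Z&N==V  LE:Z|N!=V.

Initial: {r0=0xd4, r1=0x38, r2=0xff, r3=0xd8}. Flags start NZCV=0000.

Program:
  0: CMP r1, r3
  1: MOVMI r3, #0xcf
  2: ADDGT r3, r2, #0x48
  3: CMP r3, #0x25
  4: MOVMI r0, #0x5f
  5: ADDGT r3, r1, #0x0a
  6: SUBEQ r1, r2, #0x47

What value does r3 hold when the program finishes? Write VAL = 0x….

VAL = 0x42

0: ✓ CMP  NZCV=0000
1: · MOVMI
2: ✓ ADDGT  r3←0x47
3: ✓ CMP  NZCV=0010
4: · MOVMI
5: ✓ ADDGT  r3←0x42
6: · SUBEQ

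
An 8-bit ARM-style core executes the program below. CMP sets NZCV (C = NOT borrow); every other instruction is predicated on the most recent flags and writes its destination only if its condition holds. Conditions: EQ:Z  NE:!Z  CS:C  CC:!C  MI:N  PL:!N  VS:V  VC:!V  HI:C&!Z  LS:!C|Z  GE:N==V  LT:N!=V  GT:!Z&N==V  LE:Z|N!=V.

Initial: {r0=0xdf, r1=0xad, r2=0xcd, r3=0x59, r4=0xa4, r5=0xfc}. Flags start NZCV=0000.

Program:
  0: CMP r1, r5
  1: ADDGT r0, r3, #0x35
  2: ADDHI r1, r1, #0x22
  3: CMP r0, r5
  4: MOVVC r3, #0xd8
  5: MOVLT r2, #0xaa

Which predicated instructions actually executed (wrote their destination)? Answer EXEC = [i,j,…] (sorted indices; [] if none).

[0] flags=1000 → (cmp)
[1] flags=1000 GT?F → skip
[2] flags=1000 HI?F → skip
[3] flags=1000 → (cmp)
[4] flags=1000 VC?T → r3=0xd8
[5] flags=1000 LT?T → r2=0xaa

EXEC = [4,5]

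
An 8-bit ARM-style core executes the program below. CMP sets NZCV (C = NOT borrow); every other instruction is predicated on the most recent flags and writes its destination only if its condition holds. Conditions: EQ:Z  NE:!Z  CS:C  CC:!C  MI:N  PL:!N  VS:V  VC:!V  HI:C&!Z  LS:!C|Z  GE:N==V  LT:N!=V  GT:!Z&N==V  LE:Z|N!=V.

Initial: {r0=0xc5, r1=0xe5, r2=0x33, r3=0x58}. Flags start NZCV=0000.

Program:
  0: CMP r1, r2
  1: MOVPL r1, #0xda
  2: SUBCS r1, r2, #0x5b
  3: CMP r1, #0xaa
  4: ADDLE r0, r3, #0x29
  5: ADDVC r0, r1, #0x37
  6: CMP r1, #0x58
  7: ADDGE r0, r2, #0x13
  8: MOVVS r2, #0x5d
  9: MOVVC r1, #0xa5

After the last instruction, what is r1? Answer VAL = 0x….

VAL = 0xa5

0: ✓ CMP  NZCV=1010
1: · MOVPL
2: ✓ SUBCS  r1←0xd8
3: ✓ CMP  NZCV=0010
4: · ADDLE
5: ✓ ADDVC  r0←0x0f
6: ✓ CMP  NZCV=1010
7: · ADDGE
8: · MOVVS
9: ✓ MOVVC  r1←0xa5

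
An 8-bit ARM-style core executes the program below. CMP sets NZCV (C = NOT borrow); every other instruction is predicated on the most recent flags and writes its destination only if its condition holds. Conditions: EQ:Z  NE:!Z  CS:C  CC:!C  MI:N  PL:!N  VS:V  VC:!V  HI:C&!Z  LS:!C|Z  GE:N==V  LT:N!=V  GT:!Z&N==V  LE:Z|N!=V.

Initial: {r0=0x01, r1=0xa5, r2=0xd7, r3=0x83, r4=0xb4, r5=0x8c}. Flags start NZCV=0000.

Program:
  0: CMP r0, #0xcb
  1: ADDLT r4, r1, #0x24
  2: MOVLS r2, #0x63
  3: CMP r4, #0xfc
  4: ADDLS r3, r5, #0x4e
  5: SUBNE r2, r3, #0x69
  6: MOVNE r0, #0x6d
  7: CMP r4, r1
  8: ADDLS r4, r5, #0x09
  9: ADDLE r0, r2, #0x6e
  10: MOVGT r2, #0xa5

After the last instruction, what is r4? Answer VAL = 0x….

VAL = 0xb4

0: ✓ CMP  NZCV=0000
1: · ADDLT
2: ✓ MOVLS  r2←0x63
3: ✓ CMP  NZCV=1000
4: ✓ ADDLS  r3←0xda
5: ✓ SUBNE  r2←0x71
6: ✓ MOVNE  r0←0x6d
7: ✓ CMP  NZCV=0010
8: · ADDLS
9: · ADDLE
10: ✓ MOVGT  r2←0xa5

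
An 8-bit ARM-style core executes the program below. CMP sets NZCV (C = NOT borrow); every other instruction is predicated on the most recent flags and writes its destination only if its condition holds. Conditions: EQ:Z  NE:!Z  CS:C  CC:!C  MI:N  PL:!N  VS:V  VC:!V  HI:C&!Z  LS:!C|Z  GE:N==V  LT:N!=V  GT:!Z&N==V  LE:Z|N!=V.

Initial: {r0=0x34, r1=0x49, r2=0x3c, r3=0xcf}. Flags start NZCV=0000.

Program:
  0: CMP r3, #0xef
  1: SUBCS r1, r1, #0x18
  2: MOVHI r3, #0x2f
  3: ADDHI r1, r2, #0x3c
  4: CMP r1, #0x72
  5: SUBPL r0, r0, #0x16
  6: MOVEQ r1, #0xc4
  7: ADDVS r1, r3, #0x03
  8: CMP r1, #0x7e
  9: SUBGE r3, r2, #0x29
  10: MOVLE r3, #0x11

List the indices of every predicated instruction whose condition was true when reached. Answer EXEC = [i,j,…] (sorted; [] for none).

[0] flags=1000 → (cmp)
[1] flags=1000 CS?F → skip
[2] flags=1000 HI?F → skip
[3] flags=1000 HI?F → skip
[4] flags=1000 → (cmp)
[5] flags=1000 PL?F → skip
[6] flags=1000 EQ?F → skip
[7] flags=1000 VS?F → skip
[8] flags=1000 → (cmp)
[9] flags=1000 GE?F → skip
[10] flags=1000 LE?T → r3=0x11

EXEC = [10]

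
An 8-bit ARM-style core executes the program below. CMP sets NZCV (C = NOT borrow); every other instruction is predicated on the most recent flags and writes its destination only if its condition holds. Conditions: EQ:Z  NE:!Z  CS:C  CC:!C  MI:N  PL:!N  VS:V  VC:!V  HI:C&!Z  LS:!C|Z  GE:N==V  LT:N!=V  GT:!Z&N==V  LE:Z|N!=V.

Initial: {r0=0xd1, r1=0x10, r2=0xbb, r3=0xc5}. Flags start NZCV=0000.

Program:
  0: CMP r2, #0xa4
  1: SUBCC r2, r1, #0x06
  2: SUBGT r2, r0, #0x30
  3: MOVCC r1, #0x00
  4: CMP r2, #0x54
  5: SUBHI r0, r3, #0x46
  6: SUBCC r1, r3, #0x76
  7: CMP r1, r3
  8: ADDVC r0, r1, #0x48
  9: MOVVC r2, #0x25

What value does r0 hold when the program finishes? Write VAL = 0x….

VAL = 0x58

[0] flags=0010 → (cmp)
[1] flags=0010 CC?F → skip
[2] flags=0010 GT?T → r2=0xa1
[3] flags=0010 CC?F → skip
[4] flags=0011 → (cmp)
[5] flags=0011 HI?T → r0=0x7f
[6] flags=0011 CC?F → skip
[7] flags=0000 → (cmp)
[8] flags=0000 VC?T → r0=0x58
[9] flags=0000 VC?T → r2=0x25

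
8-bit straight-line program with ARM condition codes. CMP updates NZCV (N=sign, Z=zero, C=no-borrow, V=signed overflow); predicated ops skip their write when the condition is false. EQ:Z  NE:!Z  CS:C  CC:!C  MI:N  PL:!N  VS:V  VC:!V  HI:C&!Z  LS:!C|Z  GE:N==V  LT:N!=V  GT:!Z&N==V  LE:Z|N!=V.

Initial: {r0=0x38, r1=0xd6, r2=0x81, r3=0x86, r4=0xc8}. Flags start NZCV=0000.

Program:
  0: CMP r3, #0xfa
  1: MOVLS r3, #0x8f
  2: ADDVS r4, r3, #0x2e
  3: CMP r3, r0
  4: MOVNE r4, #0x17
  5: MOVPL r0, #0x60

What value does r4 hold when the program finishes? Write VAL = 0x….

VAL = 0x17

0: ✓ CMP  NZCV=1000
1: ✓ MOVLS  r3←0x8f
2: · ADDVS
3: ✓ CMP  NZCV=0011
4: ✓ MOVNE  r4←0x17
5: ✓ MOVPL  r0←0x60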